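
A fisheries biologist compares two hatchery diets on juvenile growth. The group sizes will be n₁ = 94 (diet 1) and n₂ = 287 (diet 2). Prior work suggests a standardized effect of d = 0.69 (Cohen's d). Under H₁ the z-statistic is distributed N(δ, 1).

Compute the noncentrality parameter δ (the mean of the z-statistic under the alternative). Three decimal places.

δ = d / √(1/n₁ + 1/n₂) = 0.69 / √(1/94 + 1/287) = 5.8062

δ ≈ 5.806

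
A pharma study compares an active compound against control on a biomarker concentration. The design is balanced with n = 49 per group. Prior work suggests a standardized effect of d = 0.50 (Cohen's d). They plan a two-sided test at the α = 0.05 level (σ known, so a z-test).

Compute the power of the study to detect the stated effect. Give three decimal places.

Noncentrality parameter: δ = d·√(n/2) = 0.50 × √(49/2) = 2.4749
Critical value for a two-sided test at α = 0.05: z_{α/2} = 1.960.
Power = Φ(δ − 1.960) + Φ(−δ − 1.960) = Φ(0.515) + Φ(-4.435) = 0.6967 + 0.0000 = 0.6967.

Power ≈ 0.697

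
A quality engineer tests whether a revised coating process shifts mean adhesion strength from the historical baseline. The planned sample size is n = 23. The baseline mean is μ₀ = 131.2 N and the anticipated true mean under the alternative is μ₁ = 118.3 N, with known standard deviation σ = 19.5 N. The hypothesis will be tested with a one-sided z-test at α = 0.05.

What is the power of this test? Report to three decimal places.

Power ≈ 0.937

Standardized effect: d = |μ₁ − μ₀| / σ = |118.3 − 131.2| / 19.5 = 0.6615
Noncentrality parameter: δ = d·√n = 0.6615 × √23 = 3.1726
One-sided α = 0.05 → critical value z_{0.05} = 1.645.
Power = Φ(δ − 1.645) = Φ(1.528) = 0.9367.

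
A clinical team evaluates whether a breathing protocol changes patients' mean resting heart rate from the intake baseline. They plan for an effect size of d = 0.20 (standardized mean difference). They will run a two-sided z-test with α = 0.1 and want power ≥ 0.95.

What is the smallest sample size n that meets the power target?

n = 271

For power 0.95 need Φ(δ − z_{0.05}) = 0.95, so δ = z_{0.05} + z_{0.05} = 1.645 + 1.645 = 3.290.
(Ignoring the negligible lower-tail rejection probability gives the usual closed-form inversion.)
δ = d·√n ⇒ n = (δ/d)² = (3.290 / 0.20)² = 270.55.
Rounding up, n = 271.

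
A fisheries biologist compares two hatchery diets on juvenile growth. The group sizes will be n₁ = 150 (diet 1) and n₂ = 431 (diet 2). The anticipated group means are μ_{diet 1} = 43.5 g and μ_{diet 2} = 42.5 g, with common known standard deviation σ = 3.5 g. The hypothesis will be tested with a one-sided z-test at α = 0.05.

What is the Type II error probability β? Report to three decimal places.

β ≈ 0.085

Standardized effect: d = |μ_{diet 1} − μ_{diet 2}| / σ = |43.5 − 42.5| / 3.5 = 0.2857
Noncentrality parameter: δ = d / √(1/n₁ + 1/n₂) = 0.2857 / √(1/150 + 1/431) = 3.0139
Critical value for a one-sided test at α = 0.05: z_α = 1.645.
Power = Φ(δ − 1.645) = Φ(1.369) = 0.9145.
Type II error: β = 1 − power = 1 − 0.9145 = 0.0855.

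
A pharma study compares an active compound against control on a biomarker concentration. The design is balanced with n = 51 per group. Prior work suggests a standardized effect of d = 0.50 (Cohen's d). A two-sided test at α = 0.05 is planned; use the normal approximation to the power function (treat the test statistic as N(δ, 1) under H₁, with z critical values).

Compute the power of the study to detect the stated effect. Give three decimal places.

Noncentrality parameter: δ = d·√(n/2) = 0.50 × √(51/2) = 2.5249
Critical value for a two-sided test at α = 0.05: z_{α/2} = 1.960.
Power = Φ(δ − 1.960) + Φ(−δ − 1.960) = Φ(0.565) + Φ(-4.485) = 0.7139 + 0.0000 = 0.7139.

Power ≈ 0.714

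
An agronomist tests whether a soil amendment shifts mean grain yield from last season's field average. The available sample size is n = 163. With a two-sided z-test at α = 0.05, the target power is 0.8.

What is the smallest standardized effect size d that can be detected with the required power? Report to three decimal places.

Need Φ(δ − 1.960) = 0.8, so δ = 1.960 + 0.842 = 2.802.
(The second rejection-region term Φ(−δ − z_{α/2}) is negligible and dropped.)
δ = d·√n ⇒ d = δ/√n = 2.802/√163 = 0.2194.

d ≈ 0.219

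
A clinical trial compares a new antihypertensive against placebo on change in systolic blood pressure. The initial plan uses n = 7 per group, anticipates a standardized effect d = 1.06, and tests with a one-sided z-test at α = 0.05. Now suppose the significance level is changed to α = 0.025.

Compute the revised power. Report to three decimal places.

Power ≈ 0.509

δ = d·√(n/2) = 1.06 × √(7/2) = 1.9831 (unchanged). New critical value: z_{0.025} = 1.960.
Revised power = P(Z > 1.960 − δ) = Φ(0.023) = 0.5092.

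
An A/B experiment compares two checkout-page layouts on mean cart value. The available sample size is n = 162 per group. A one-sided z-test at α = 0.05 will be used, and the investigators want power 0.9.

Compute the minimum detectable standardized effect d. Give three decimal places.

d ≈ 0.325

Need Φ(δ − 1.645) = 0.9, so δ = 1.645 + 1.282 = 2.926.
δ = d·√(n/2) ⇒ d = δ/√(n/2) = 2.926/√(162/2) = 0.3252.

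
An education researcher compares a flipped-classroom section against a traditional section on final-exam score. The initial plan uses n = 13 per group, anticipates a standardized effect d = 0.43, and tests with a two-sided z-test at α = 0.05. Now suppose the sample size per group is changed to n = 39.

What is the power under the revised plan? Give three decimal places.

Power ≈ 0.476

With n = 39 per group: δ = d·√(n/2) = 0.43 × √(39/2) = 1.8988. Critical value z_{0.025} = 1.960.
Revised power = Φ(δ − 1.960) + Φ(−δ − 1.960) = Φ(-0.061) + Φ(-3.859) = 0.4756 + 0.0001 = 0.4757.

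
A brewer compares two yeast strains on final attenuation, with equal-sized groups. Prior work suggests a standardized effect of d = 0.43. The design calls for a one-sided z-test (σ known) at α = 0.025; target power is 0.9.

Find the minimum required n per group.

n = 114 per group

Set Φ(δ − 1.960) = 0.9; then δ − 1.960 = Φ⁻¹(0.9) = 1.282, giving δ = 3.242.
δ = d·√(n/2) ⇒ n = 2(δ/d)² = 2 × (3.242 / 0.43)² = 113.66.
Rounding up, n = 114 per group.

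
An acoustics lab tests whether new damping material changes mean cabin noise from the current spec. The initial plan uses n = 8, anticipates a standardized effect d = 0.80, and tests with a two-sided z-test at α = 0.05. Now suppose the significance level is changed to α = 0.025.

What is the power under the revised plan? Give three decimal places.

Power ≈ 0.509

δ = d·√n = 0.80 × √8 = 2.2627 (unchanged). New critical value: z_{0.0125} = 2.241.
Revised power = Φ(δ − 2.241) + Φ(−δ − 2.241) = Φ(0.021) + Φ(-4.504) = 0.5085 + 0.0000 = 0.5085.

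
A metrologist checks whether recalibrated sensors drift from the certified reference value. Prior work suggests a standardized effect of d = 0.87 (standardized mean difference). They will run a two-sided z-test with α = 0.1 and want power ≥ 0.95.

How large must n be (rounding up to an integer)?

For power 0.95 need Φ(δ − z_{0.05}) = 0.95, so δ = z_{0.05} + z_{0.05} = 1.645 + 1.645 = 3.290.
(The Φ(−δ − z_{α/2}) term is vanishingly small for δ > 0 and is dropped in the standard sample-size formula.)
δ = d·√n ⇒ n = (δ/d)² = (3.290 / 0.87)² = 14.30.
Round up to the next whole unit.

n = 15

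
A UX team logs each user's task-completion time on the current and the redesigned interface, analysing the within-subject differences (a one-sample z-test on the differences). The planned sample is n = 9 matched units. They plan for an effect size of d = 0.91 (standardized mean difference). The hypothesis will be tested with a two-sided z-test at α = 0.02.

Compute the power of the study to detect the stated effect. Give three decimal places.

Noncentrality parameter: δ = d·√n = 0.91 × √9 = 2.7300
Critical value for a two-sided test at α = 0.02: z_{α/2} = 2.326.
Power = Φ(δ − 2.326) + Φ(−δ − 2.326) = Φ(0.404) + Φ(-5.056) = 0.6568 + 0.0000 = 0.6568.

Power ≈ 0.657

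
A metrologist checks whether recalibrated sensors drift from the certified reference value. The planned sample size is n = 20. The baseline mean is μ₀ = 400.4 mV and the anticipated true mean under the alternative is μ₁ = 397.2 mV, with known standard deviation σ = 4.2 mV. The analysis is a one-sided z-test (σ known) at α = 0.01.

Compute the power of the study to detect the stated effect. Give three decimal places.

Power ≈ 0.860

Standardized effect: d = |μ₁ − μ₀| / σ = |397.2 − 400.4| / 4.2 = 0.7619
Noncentrality parameter: δ = d·√n = 0.7619 × √20 = 3.4073
One-sided α = 0.01 → critical value z_{0.01} = 2.326.
Power = Φ(δ − 2.326) = Φ(1.081) = 0.8602.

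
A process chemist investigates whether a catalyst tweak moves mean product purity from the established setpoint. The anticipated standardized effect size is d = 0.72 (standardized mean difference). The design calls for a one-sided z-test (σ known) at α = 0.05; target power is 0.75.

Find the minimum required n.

For power 0.75 need Φ(δ − z_{0.05}) = 0.75, so δ = z_{0.05} + z_{0.25} = 1.645 + 0.674 = 2.319.
δ = d·√n ⇒ n = (δ/d)² = (2.319 / 0.72)² = 10.38.
Rounding up, n = 11.

n = 11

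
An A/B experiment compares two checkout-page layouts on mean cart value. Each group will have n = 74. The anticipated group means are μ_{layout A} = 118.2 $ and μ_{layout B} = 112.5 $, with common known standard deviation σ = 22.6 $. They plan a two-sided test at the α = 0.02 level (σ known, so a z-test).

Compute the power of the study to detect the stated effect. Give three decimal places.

Power ≈ 0.214

Standardized effect: d = |μ_{layout A} − μ_{layout B}| / σ = |118.2 − 112.5| / 22.6 = 0.2522
Noncentrality parameter: δ = d·√(n/2) = 0.2522 × √(74/2) = 1.5341
Two-sided α = 0.02 → critical value z_{0.01} = 2.326.
Power = Φ(δ − 2.326) + Φ(−δ − 2.326) = Φ(-0.792) + Φ(-3.860) = 0.2141 + 0.0001 = 0.2142.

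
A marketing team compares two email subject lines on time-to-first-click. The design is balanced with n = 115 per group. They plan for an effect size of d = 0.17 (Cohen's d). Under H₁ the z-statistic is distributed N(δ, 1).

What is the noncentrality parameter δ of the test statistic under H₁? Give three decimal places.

δ ≈ 1.289

δ = d·√(n/2) = 0.17 × √(115/2) = 1.2891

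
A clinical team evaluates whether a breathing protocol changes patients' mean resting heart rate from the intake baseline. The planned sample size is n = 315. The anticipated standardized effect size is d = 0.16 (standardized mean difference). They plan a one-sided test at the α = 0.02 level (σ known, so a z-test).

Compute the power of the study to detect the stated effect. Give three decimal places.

Noncentrality parameter: δ = d·√n = 0.16 × √315 = 2.8397
One-sided α = 0.02 → critical value z_{0.02} = 2.054.
Power = P(Z > 2.054 − δ) = Φ(0.786) = 0.7841.

Power ≈ 0.784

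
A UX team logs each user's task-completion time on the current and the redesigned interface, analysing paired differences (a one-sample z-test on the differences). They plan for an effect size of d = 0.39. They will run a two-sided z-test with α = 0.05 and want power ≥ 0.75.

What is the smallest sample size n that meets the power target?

Set Φ(δ − 1.960) = 0.75; then δ − 1.960 = Φ⁻¹(0.75) = 0.674, giving δ = 2.634.
(Ignoring the negligible lower-tail rejection probability gives the usual closed-form inversion.)
δ = d·√n ⇒ n = (δ/d)² = (2.634 / 0.39)² = 45.63.
Rounding up, n = 46.

n = 46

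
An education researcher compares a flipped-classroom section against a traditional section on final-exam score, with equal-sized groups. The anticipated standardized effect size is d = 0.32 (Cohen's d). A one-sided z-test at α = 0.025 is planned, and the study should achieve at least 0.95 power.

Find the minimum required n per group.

n = 254 per group

For power 0.95 need Φ(δ − z_{0.025}) = 0.95, so δ = z_{0.025} + z_{0.05} = 1.960 + 1.645 = 3.605.
δ = d·√(n/2) ⇒ n = 2(δ/d)² = 2 × (3.605 / 0.32)² = 253.80.
Round up to the next whole unit.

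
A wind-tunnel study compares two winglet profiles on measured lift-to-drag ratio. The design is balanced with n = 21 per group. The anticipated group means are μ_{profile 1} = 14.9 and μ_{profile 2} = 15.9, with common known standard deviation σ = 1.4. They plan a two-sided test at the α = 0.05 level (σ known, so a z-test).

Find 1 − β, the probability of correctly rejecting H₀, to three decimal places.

Power ≈ 0.639

Standardized effect: d = |μ_{profile 1} − μ_{profile 2}| / σ = |14.9 − 15.9| / 1.4 = 0.7143
Noncentrality parameter: δ = d·√(n/2) = 0.7143 × √(21/2) = 2.3146
Two-sided α = 0.05 → critical value z_{0.025} = 1.960.
Power = Φ(δ − 1.960) + Φ(−δ − 1.960) = Φ(0.355) + Φ(-4.275) = 0.6386 + 0.0000 = 0.6386.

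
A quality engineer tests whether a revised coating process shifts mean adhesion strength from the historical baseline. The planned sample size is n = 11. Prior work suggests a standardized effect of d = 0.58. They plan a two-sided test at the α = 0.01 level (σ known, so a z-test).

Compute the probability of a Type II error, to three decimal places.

β ≈ 0.743

Noncentrality parameter: δ = d·√n = 0.58 × √11 = 1.9236
Two-sided α = 0.01 → critical value z_{0.005} = 2.576.
Power = Φ(δ − 2.576) + Φ(−δ − 2.576) = Φ(-0.652) + Φ(-4.499) = 0.2571 + 0.0000 = 0.2571.
Type II error: β = 1 − power = 1 − 0.2571 = 0.7429.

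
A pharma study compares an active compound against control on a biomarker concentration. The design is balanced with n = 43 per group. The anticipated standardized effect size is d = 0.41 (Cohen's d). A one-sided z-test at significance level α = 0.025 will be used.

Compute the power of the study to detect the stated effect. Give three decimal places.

Power ≈ 0.477

Noncentrality parameter: δ = d·√(n/2) = 0.41 × √(43/2) = 1.9011
One-sided α = 0.025 → critical value z_{0.025} = 1.960.
Power = P(Z > 1.960 − δ) = Φ(-0.059) = 0.4765.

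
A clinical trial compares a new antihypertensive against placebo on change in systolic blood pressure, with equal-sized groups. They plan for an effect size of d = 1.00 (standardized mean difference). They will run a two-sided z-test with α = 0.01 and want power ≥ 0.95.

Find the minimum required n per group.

n = 36 per group

For power 0.95 need Φ(δ − z_{0.005}) = 0.95, so δ = z_{0.005} + z_{0.05} = 2.576 + 1.645 = 4.221.
(The Φ(−δ − z_{α/2}) term is vanishingly small for δ > 0 and is dropped in the standard sample-size formula.)
δ = d·√(n/2) ⇒ n = 2(δ/d)² = 2 × (4.221 / 1.00)² = 35.63.
Round up to the next whole unit.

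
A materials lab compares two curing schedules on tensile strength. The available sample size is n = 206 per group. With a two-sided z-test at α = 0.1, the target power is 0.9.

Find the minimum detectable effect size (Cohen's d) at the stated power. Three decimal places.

Need Φ(δ − 1.645) = 0.9, so δ = 1.645 + 1.282 = 2.926.
(Lower-tail contribution to power is negligible for δ > 0.)
δ = d·√(n/2) ⇒ d = δ/√(n/2) = 2.926/√(206/2) = 0.2883.

d ≈ 0.288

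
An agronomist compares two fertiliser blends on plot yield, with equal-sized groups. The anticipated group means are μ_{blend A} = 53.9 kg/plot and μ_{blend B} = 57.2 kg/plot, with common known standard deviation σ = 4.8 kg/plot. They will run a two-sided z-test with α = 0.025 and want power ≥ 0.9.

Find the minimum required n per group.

Standardized effect: d = |μ_{blend A} − μ_{blend B}| / σ = |53.9 − 57.2| / 4.8 = 0.6875
Set Φ(δ − 2.241) = 0.9; then δ − 2.241 = Φ⁻¹(0.9) = 1.282, giving δ = 3.523.
(Ignoring the negligible lower-tail rejection probability gives the usual closed-form inversion.)
δ = d·√(n/2) ⇒ n = 2(δ/d)² = 2 × (3.523 / 0.6875)² = 52.52.
Rounding up, n = 53 per group.

n = 53 per group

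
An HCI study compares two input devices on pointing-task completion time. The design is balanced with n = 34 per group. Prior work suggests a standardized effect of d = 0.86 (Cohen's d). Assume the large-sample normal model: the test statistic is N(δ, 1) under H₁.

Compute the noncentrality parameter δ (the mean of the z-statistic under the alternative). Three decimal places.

δ ≈ 3.546

δ = d·√(n/2) = 0.86 × √(34/2) = 3.5459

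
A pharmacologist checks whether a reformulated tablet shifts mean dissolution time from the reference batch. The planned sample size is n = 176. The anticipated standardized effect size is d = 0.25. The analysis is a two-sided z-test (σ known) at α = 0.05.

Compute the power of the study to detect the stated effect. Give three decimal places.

Power ≈ 0.913

Noncentrality parameter: δ = d·√n = 0.25 × √176 = 3.3166
Two-sided α = 0.05 → critical value z_{0.025} = 1.960.
Power = Φ(δ − 1.960) + Φ(−δ − 1.960) = Φ(1.357) + Φ(-5.277) = 0.9126 + 0.0000 = 0.9126.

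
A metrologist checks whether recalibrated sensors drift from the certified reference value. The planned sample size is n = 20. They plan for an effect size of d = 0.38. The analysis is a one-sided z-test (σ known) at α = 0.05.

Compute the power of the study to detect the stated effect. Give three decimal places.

Power ≈ 0.522

Noncentrality parameter: δ = d·√n = 0.38 × √20 = 1.6994
One-sided α = 0.05 → critical value z_{0.05} = 1.645.
Power = P(Z > 1.645 − δ) = Φ(0.055) = 0.5218.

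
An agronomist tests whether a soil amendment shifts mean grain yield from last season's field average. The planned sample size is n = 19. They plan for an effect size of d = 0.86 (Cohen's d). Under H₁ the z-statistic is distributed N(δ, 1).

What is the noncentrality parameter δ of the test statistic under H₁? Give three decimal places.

The noncentrality parameter scales effect size by the design's sample-size factor: δ = d·√n = 0.86 × √19 = 3.7487

δ ≈ 3.749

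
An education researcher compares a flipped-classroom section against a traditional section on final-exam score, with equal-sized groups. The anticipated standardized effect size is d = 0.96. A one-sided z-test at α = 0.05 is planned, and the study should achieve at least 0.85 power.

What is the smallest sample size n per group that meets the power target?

n = 16 per group

Set Φ(δ − 1.645) = 0.85; then δ − 1.645 = Φ⁻¹(0.85) = 1.036, giving δ = 2.681.
δ = d·√(n/2) ⇒ n = 2(δ/d)² = 2 × (2.681 / 0.96)² = 15.60.
Round up to the next whole unit.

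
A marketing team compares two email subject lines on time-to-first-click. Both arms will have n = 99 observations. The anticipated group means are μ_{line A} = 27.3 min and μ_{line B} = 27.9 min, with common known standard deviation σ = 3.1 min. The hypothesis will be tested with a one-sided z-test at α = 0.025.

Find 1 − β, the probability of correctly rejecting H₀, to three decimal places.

Standardized effect: d = |μ_{line A} − μ_{line B}| / σ = |27.3 − 27.9| / 3.1 = 0.1935
Noncentrality parameter: λ = d·√(n/2) = 0.1935 × √(99/2) = 1.3617
Critical value for a one-sided test at α = 0.025: z_α = 1.960.
Power = Φ(λ − 1.960) = Φ(-0.598) = 0.2748.

Power ≈ 0.275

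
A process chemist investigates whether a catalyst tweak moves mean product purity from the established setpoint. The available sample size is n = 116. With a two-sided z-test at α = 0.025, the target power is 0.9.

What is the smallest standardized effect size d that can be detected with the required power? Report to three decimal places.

Need Φ(δ − 2.241) = 0.9, so δ = 2.241 + 1.282 = 3.523.
(Lower-tail contribution to power is negligible for δ > 0.)
δ = d·√n ⇒ d = δ/√n = 3.523/√116 = 0.3271.

d ≈ 0.327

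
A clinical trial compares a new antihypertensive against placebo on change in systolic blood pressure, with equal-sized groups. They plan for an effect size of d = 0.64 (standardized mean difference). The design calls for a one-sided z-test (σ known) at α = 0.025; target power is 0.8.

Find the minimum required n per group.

n = 39 per group

For power 0.8 need Φ(δ − z_{0.025}) = 0.8, so δ = z_{0.025} + z_{0.20} = 1.960 + 0.842 = 2.802.
δ = d·√(n/2) ⇒ n = 2(δ/d)² = 2 × (2.802 / 0.64)² = 38.32.
Rounding up, n = 39 per group.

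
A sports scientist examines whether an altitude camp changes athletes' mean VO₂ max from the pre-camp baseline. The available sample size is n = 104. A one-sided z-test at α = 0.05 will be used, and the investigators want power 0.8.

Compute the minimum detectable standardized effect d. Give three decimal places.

d ≈ 0.244

Need Φ(δ − 1.645) = 0.8, so δ = 1.645 + 0.842 = 2.486.
δ = d·√n ⇒ d = δ/√n = 2.486/√104 = 0.2438.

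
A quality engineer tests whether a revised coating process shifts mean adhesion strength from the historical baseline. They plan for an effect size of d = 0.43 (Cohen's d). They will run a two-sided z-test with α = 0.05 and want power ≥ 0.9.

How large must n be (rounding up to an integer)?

n = 57

For power 0.9 need Φ(δ − z_{0.025}) = 0.9, so δ = z_{0.025} + z_{0.10} = 1.960 + 1.282 = 3.242.
(For δ > 0 the lower-tail rejection region contributes negligibly to power, so the one-term inversion is standard.)
δ = d·√n ⇒ n = (δ/d)² = (3.242 / 0.43)² = 56.83.
Round up to the next whole unit.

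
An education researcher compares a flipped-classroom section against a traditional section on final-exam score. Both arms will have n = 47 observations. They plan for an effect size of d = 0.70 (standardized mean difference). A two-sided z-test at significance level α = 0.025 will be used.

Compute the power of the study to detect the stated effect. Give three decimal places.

Noncentrality parameter: δ = d·√(n/2) = 0.70 × √(47/2) = 3.3934
Two-sided α = 0.025 → critical value z_{0.0125} = 2.241.
Power = Φ(δ − 2.241) + Φ(−δ − 2.241) = Φ(1.152) + Φ(-5.635) = 0.8753 + 0.0000 = 0.8753.

Power ≈ 0.875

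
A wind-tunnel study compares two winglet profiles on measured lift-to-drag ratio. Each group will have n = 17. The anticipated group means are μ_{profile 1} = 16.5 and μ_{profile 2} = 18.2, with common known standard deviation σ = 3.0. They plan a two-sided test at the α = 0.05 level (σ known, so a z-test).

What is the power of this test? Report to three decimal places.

Power ≈ 0.379

Standardized effect: d = |μ_{profile 1} − μ_{profile 2}| / σ = |16.5 − 18.2| / 3.0 = 0.5667
Noncentrality parameter: δ = d·√(n/2) = 0.5667 × √(17/2) = 1.6521
Critical value for a two-sided test at α = 0.05: z_{α/2} = 1.960.
Power = Φ(δ − 1.960) + Φ(−δ − 1.960) = Φ(-0.308) + Φ(-3.612) = 0.3791 + 0.0002 = 0.3792.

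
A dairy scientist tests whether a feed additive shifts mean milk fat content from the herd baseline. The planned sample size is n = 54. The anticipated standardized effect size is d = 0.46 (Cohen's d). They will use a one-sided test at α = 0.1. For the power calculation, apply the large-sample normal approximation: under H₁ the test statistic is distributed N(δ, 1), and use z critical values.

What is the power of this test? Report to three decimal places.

Noncentrality parameter: δ = d·√n = 0.46 × √54 = 3.3803
Critical value for a one-sided test at α = 0.1: z_α = 1.282.
Power = Φ(δ − 1.282) = Φ(2.099) = 0.9821.

Power ≈ 0.982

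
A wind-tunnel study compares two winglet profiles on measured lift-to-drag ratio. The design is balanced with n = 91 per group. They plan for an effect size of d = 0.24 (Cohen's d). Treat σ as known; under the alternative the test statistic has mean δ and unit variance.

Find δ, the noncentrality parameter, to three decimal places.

δ = d·√(n/2) = 0.24 × √(91/2) = 1.6189

δ ≈ 1.619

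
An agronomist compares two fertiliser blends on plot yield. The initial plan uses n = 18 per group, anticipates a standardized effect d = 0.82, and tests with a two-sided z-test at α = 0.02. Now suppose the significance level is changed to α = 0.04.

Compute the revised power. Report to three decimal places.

δ = d·√(n/2) = 0.82 × √(18/2) = 2.4600 (unchanged). New critical value: z_{0.02} = 2.054.
Revised power = Φ(δ − 2.054) + Φ(−δ − 2.054) = Φ(0.406) + Φ(-4.514) = 0.6577 + 0.0000 = 0.6577.

Power ≈ 0.658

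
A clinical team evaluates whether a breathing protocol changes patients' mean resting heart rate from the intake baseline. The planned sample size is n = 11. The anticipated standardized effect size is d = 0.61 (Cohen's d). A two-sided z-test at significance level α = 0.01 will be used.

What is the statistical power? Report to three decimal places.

Noncentrality parameter: δ = d·√n = 0.61 × √11 = 2.0231
Critical value for a two-sided test at α = 0.01: z_{α/2} = 2.576.
Power = Φ(δ − 2.576) + Φ(−δ − 2.576) = Φ(-0.553) + Φ(-4.599) = 0.2902 + 0.0000 = 0.2902.

Power ≈ 0.290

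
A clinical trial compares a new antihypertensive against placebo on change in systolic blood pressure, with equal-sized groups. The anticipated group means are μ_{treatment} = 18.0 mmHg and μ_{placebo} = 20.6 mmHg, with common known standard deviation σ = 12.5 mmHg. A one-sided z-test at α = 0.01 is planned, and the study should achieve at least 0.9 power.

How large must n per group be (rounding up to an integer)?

n = 602 per group

Standardized effect: d = |μ_{treatment} − μ_{placebo}| / σ = |18.0 − 20.6| / 12.5 = 0.2080
For power 0.9 need Φ(δ − z_{0.01}) = 0.9, so δ = z_{0.01} + z_{0.10} = 2.326 + 1.282 = 3.608.
δ = d·√(n/2) ⇒ n = 2(δ/d)² = 2 × (3.608 / 0.2080)² = 601.74.
Rounding up, n = 602 per group.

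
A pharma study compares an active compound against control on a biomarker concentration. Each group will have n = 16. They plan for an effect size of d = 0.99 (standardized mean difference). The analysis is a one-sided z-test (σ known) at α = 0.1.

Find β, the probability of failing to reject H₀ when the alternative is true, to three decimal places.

Noncentrality parameter: λ = d·√(n/2) = 0.99 × √(16/2) = 2.8001
Critical value for a one-sided test at α = 0.1: z_α = 1.282.
Power = Φ(λ − 1.282) = Φ(1.519) = 0.9356.
Type II error: β = 1 − power = 1 − 0.9356 = 0.0644.

β ≈ 0.064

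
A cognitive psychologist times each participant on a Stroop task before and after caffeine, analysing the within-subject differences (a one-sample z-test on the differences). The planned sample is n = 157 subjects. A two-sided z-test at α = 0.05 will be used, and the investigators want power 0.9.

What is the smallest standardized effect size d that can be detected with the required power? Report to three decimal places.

Required noncentrality: δ = z_{0.025} + z_{0.10} = 1.960 + 1.282 = 3.242.
(The second rejection-region term Φ(−δ − z_{α/2}) is negligible and dropped.)
δ = d·√n ⇒ d = δ/√n = 3.242/√157 = 0.2587.

d ≈ 0.259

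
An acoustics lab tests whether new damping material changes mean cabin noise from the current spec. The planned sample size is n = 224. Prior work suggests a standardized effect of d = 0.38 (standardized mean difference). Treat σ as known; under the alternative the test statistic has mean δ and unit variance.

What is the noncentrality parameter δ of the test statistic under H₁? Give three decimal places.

δ = d·√n = 0.38 × √224 = 5.6873

δ ≈ 5.687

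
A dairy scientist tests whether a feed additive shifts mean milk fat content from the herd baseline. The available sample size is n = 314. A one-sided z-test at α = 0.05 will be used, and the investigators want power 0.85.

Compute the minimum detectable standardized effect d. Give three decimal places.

d ≈ 0.151

Need Φ(δ − 1.645) = 0.85, so δ = 1.645 + 1.036 = 2.681.
δ = d·√n ⇒ d = δ/√n = 2.681/√314 = 0.1513.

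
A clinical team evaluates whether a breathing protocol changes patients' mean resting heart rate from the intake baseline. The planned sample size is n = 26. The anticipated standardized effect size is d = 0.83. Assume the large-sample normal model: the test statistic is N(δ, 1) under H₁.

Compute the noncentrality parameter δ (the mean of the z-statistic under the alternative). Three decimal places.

δ = d·√n = 0.83 × √26 = 4.2322

δ ≈ 4.232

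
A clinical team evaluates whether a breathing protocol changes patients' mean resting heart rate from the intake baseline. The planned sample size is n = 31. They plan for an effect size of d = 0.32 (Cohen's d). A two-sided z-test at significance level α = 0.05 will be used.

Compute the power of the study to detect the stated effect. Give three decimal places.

Noncentrality parameter: δ = d·√n = 0.32 × √31 = 1.7817
Two-sided α = 0.05 → critical value z_{0.025} = 1.960.
Power = Φ(δ − 1.960) + Φ(−δ − 1.960) = Φ(-0.178) + Φ(-3.742) = 0.4293 + 0.0001 = 0.4293.

Power ≈ 0.429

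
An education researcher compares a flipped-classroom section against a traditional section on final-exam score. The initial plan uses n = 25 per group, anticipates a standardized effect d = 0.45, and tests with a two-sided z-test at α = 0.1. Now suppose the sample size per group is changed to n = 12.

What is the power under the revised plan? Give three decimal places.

With n = 12 per group: δ = d·√(n/2) = 0.45 × √(12/2) = 1.1023. Critical value z_{0.05} = 1.645.
Revised power = Φ(δ − 1.645) + Φ(−δ − 1.645) = Φ(-0.543) + Φ(-2.747) = 0.2937 + 0.0030 = 0.2967.

Power ≈ 0.297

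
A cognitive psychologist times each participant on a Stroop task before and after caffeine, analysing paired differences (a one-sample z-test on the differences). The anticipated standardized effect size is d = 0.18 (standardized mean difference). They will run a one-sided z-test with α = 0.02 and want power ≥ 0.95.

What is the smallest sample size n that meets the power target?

n = 423

Set Φ(δ − 2.054) = 0.95; then δ − 2.054 = Φ⁻¹(0.95) = 1.645, giving δ = 3.699.
δ = d·√n ⇒ n = (δ/d)² = (3.699 / 0.18)² = 422.21.
Rounding up, n = 423.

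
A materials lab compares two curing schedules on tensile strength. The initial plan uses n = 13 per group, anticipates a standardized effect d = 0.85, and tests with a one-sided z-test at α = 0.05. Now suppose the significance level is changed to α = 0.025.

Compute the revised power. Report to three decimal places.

Power ≈ 0.582

δ = d·√(n/2) = 0.85 × √(13/2) = 2.1671 (unchanged). New critical value: z_{0.025} = 1.960.
Revised power = P(Z > 1.960 − δ) = Φ(0.207) = 0.5820.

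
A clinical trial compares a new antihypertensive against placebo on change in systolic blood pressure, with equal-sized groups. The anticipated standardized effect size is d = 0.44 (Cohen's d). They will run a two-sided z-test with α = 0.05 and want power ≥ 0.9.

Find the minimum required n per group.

Set Φ(δ − 1.960) = 0.9; then δ − 1.960 = Φ⁻¹(0.9) = 1.282, giving δ = 3.242.
(Ignoring the negligible lower-tail rejection probability gives the usual closed-form inversion.)
δ = d·√(n/2) ⇒ n = 2(δ/d)² = 2 × (3.242 / 0.44)² = 108.55.
Rounding up, n = 109 per group.

n = 109 per group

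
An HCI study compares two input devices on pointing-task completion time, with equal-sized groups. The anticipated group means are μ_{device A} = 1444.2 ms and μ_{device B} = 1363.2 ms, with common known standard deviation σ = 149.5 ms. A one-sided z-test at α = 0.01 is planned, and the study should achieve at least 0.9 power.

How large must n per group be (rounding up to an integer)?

Standardized effect: d = |μ_{device A} − μ_{device B}| / σ = |1444.2 − 1363.2| / 149.5 = 0.5418
For power 0.9 need Φ(δ − z_{0.01}) = 0.9, so δ = z_{0.01} + z_{0.10} = 2.326 + 1.282 = 3.608.
δ = d·√(n/2) ⇒ n = 2(δ/d)² = 2 × (3.608 / 0.5418)² = 88.69.
Rounding up, n = 89 per group.

n = 89 per group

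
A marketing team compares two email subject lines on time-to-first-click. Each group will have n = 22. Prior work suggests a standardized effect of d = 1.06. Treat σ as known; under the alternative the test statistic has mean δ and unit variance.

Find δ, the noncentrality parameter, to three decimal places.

δ ≈ 3.516

δ = d·√(n/2) = 1.06 × √(22/2) = 3.5156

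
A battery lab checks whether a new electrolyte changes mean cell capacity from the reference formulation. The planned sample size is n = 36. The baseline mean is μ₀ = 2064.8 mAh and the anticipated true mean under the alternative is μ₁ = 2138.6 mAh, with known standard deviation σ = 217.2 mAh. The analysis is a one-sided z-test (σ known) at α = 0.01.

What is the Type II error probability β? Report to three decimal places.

β ≈ 0.613

Standardized effect: d = |μ₁ − μ₀| / σ = |2138.6 − 2064.8| / 217.2 = 0.3398
Noncentrality parameter: δ = d·√n = 0.3398 × √36 = 2.0387
One-sided α = 0.01 → critical value z_{0.01} = 2.326.
Power = Φ(δ − 2.326) = Φ(-0.288) = 0.3868.
Type II error: β = 1 − power = 1 − 0.3868 = 0.6132.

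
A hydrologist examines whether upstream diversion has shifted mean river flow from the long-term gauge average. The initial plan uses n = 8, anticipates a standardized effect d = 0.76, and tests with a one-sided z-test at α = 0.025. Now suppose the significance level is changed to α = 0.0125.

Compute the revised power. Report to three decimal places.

δ = d·√n = 0.76 × √8 = 2.1496 (unchanged). New critical value: z_{0.0125} = 2.241.
Revised power = P(Z > 2.241 − δ) = Φ(-0.092) = 0.4634.

Power ≈ 0.463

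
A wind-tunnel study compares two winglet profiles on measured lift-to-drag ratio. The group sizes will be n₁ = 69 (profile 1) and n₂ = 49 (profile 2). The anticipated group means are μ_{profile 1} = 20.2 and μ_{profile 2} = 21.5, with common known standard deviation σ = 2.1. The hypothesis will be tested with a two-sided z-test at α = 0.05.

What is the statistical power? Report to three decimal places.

Power ≈ 0.912

Standardized effect: d = |μ_{profile 1} − μ_{profile 2}| / σ = |20.2 − 21.5| / 2.1 = 0.6190
Noncentrality parameter: δ = d / √(1/n₁ + 1/n₂) = 0.6190 / √(1/69 + 1/49) = 3.3136
Critical value for a two-sided test at α = 0.05: z_{α/2} = 1.960.
Power = Φ(δ − 1.960) + Φ(−δ − 1.960) = Φ(1.354) + Φ(-5.274) = 0.9121 + 0.0000 = 0.9121.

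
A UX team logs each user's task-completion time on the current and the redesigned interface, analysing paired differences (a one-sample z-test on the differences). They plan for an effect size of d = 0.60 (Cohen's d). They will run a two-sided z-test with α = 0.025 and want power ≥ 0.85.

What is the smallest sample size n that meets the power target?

For power 0.85 need Φ(δ − z_{0.0125}) = 0.85, so δ = z_{0.0125} + z_{0.15} = 2.241 + 1.036 = 3.278.
(For δ > 0 the lower-tail rejection region contributes negligibly to power, so the one-term inversion is standard.)
δ = d·√n ⇒ n = (δ/d)² = (3.278 / 0.60)² = 29.85.
Rounding up, n = 30.

n = 30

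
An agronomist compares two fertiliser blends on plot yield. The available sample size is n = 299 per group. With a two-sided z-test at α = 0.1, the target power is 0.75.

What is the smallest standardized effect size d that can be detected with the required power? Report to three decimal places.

d ≈ 0.190

Required noncentrality: δ = z_{0.05} + z_{0.25} = 1.645 + 0.674 = 2.319.
(Lower-tail contribution to power is negligible for δ > 0.)
δ = d·√(n/2) ⇒ d = δ/√(n/2) = 2.319/√(299/2) = 0.1897.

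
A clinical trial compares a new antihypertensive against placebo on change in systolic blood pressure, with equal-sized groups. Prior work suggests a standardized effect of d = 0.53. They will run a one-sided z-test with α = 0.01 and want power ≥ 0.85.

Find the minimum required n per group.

Set Φ(δ − 2.326) = 0.85; then δ − 2.326 = Φ⁻¹(0.85) = 1.036, giving δ = 3.363.
δ = d·√(n/2) ⇒ n = 2(δ/d)² = 2 × (3.363 / 0.53)² = 80.51.
Round up to the next whole unit.

n = 81 per group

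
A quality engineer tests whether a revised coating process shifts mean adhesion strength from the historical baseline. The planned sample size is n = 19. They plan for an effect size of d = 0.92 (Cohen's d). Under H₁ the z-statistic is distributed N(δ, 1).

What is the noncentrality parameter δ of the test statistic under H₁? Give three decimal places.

δ ≈ 4.010

δ = d·√n = 0.92 × √19 = 4.0102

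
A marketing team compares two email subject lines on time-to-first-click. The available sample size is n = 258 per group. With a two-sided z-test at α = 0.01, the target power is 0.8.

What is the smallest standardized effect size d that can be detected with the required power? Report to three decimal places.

Required noncentrality: δ = z_{0.005} + z_{0.20} = 2.576 + 0.842 = 3.417.
(The second rejection-region term Φ(−δ − z_{α/2}) is negligible and dropped.)
δ = d·√(n/2) ⇒ d = δ/√(n/2) = 3.417/√(258/2) = 0.3009.

d ≈ 0.301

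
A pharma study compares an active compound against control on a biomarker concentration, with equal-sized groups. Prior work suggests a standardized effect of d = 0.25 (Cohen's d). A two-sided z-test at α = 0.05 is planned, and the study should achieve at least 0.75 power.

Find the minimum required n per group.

Set Φ(δ − 1.960) = 0.75; then δ − 1.960 = Φ⁻¹(0.75) = 0.674, giving δ = 2.634.
(Ignoring the negligible lower-tail rejection probability gives the usual closed-form inversion.)
δ = d·√(n/2) ⇒ n = 2(δ/d)² = 2 × (2.634 / 0.25)² = 222.09.
Rounding up, n = 223 per group.

n = 223 per group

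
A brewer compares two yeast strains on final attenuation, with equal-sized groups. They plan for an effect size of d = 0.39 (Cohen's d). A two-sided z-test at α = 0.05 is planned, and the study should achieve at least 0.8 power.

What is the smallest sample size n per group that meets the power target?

n = 104 per group

Set Φ(δ − 1.960) = 0.8; then δ − 1.960 = Φ⁻¹(0.8) = 0.842, giving δ = 2.802.
(For δ > 0 the lower-tail rejection region contributes negligibly to power, so the one-term inversion is standard.)
δ = d·√(n/2) ⇒ n = 2(δ/d)² = 2 × (2.802 / 0.39)² = 103.21.
Round up to the next whole unit.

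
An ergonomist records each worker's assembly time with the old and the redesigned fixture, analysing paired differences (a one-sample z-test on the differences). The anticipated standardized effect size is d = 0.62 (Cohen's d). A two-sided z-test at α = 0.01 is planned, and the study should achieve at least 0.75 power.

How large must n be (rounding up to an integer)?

For power 0.75 need Φ(δ − z_{0.005}) = 0.75, so δ = z_{0.005} + z_{0.25} = 2.576 + 0.674 = 3.250.
(Ignoring the negligible lower-tail rejection probability gives the usual closed-form inversion.)
δ = d·√n ⇒ n = (δ/d)² = (3.250 / 0.62)² = 27.48.
Round up to the next whole unit.

n = 28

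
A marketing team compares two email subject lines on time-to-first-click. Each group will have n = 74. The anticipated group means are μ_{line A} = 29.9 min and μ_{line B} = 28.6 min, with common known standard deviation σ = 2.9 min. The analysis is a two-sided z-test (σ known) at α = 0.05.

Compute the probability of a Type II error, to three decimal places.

β ≈ 0.222

Standardized effect: d = |μ_{line A} − μ_{line B}| / σ = |29.9 − 28.6| / 2.9 = 0.4483
Noncentrality parameter: δ = d·√(n/2) = 0.4483 × √(74/2) = 2.7268
Two-sided α = 0.05 → critical value z_{0.025} = 1.960.
Power = Φ(δ − 1.960) + Φ(−δ − 1.960) = Φ(0.767) + Φ(-4.687) = 0.7784 + 0.0000 = 0.7784.
Type II error: β = 1 − power = 1 − 0.7784 = 0.2216.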